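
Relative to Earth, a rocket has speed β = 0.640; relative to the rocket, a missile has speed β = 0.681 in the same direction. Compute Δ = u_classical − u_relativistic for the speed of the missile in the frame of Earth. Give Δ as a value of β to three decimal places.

Galilean: u_cl = 0.681 + 0.640 = 1.3210.
Relativistic: u_rel = (0.681 + 0.640) / (1 + 0.681·0.640) = 1.3210/1.4358 = 0.9200.
Δ = 1.3210 − 0.9200 = 0.4010.
(The classical prediction exceeds c; the relativistic result does not.)

Δ = 0.401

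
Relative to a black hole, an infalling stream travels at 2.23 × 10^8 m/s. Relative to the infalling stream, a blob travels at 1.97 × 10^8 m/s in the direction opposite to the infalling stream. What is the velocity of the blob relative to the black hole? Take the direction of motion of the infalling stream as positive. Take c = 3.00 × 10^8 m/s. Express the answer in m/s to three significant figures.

+5.08 × 10^7 m/s

In units of c (dividing by 3.00 × 10^8 m/s): v = 0.743, u' = -0.657.
u = (u' + v)/(1 + u'v/c²):
u = (-0.657 + 0.743) / (1 + (-0.657)·0.743) = 0.0867/0.5119 = 0.1693
Converting back: u = 0.1693 × 3.00 × 10^8 m/s.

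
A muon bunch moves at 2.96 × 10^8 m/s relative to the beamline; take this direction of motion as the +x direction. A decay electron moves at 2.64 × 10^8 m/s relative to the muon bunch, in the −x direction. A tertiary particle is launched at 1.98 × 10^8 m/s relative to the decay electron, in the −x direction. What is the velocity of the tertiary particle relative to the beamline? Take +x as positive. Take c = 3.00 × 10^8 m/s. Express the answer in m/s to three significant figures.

+9.65 × 10^7 m/s

Apply u = (u' + v)/(1 + u'v/c²) successively, working outward toward the beamline.
(Dividing each given speed by c = 3.00 × 10^8 m/s to work in units of c.)
Start: velocity of the muon bunch relative to the beamline = 0.9867c.
Compose with the decay electron (u' = -0.880 in the muon bunch frame): u_1 = (-0.880 + 0.987) / (1 + (-0.880)·0.987) = 0.1067/0.1317 = 0.8097.
Compose with the tertiary particle (u' = -0.660 in the decay electron frame): u_2 = (-0.660 + 0.810) / (1 + (-0.660)·0.810) = 0.1497/0.4656 = 0.3216.
So u = 0.3216 × 3.00 × 10^8 m/s.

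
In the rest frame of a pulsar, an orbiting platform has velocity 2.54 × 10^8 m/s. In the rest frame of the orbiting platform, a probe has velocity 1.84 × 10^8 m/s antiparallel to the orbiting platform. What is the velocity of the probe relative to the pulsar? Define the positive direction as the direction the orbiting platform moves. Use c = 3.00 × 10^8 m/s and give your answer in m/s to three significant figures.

In units of c (dividing by 3.00 × 10^8 m/s): v = 0.847, u' = -0.613.
u = (u' + v)/(1 + u'v/c²):
u = (-0.613 + 0.847) / (1 + (-0.613)·0.847) = 0.2333/0.4807 = 0.4854
(Galilean addition would give +0.233c.)
Converting back: u = 0.4854 × 3.00 × 10^8 m/s.

+1.46 × 10^8 m/s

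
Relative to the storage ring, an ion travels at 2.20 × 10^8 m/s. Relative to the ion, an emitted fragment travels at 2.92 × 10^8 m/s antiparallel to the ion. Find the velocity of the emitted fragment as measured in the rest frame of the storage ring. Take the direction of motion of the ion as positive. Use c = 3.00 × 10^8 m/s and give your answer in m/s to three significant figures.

In units of c (dividing by 3.00 × 10^8 m/s): v = 0.733, u' = -0.973.
u = (u' + v)/(1 + u'v/c²):
u = (-0.973 + 0.733) / (1 + (-0.973)·0.733) = -0.2400/0.2862 = -0.8385
(Galilean addition would give -0.240c.)
Converting back: u = -0.8385 × 3.00 × 10^8 m/s.

-2.52 × 10^8 m/s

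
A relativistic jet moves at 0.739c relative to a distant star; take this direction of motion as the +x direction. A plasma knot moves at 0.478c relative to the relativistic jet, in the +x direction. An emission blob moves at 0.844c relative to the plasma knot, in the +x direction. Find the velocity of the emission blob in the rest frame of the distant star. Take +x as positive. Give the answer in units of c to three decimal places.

Apply u = (u' + v)/(1 + u'v/c²) successively, working outward toward the distant star.
Start: velocity of the relativistic jet relative to the distant star = 0.7390c.
Compose with the plasma knot (u' = 0.478 in the relativistic jet frame): u_1 = (0.478 + 0.739) / (1 + 0.478·0.739) = 1.2170/1.3532 = 0.8993.
Compose with the emission blob (u' = 0.844 in the plasma knot frame): u_2 = (0.844 + 0.899) / (1 + 0.844·0.899) = 1.7433/1.7590 = 0.9911.

0.991c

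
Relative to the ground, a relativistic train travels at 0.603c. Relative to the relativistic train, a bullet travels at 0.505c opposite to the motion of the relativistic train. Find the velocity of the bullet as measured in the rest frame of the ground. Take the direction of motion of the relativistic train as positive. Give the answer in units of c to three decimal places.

+0.141c

With v = 0.603 and u' = -0.505 (in units of c),
u = (u' + v)/(1 + u'v/c²):
u = (-0.505 + 0.603) / (1 + (-0.505)·0.603) = 0.0980/0.6955 = 0.1409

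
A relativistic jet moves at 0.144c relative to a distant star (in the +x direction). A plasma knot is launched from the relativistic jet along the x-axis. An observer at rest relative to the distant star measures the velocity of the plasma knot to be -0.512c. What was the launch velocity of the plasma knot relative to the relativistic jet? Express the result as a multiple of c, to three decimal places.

Invert the composition law: u' = (u − v)/(1 − uv/c²).
u' = (-0.512 − 0.144) / (1 − (-0.512)(0.144)) = -0.6560/1.0737 = -0.6110.

-0.611c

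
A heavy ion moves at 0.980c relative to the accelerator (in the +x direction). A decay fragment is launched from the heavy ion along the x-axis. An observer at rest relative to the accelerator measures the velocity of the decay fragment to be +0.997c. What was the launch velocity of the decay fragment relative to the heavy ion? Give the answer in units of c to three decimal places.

Invert the composition law: u' = (u − v)/(1 − uv/c²).
u' = (0.997 − 0.980) / (1 − (0.997)(0.980)) = 0.0170/0.0229 = 0.7411.

+0.741c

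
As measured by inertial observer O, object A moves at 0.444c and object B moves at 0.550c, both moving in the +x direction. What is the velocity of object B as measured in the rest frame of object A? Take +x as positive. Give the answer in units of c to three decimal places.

β_A = 0.444, β_B = 0.550.
Transform to A's frame with the inverse velocity-addition law: u' = (u − v)/(1 − uv/c²), taking u = β_B and v = β_A.
u' = (0.550 − 0.444) / (1 − (0.444)(0.550)) = 0.1060/0.7558 = 0.1402.

+0.140c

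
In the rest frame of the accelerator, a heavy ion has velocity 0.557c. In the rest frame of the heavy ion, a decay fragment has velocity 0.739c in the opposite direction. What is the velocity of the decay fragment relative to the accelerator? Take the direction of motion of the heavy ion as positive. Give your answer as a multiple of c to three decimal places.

-0.309c

With v = 0.557 and u' = -0.739 (in units of c),
u = (u' + v)/(1 + u'v/c²):
u = (-0.739 + 0.557) / (1 + (-0.739)·0.557) = -0.1820/0.5884 = -0.3093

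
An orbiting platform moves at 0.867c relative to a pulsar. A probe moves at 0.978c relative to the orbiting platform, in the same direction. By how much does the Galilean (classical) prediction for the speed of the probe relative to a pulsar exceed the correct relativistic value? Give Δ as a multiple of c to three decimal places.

Galilean: u_cl = 0.978 + 0.867 = 1.8450.
Relativistic: u_rel = (0.978 + 0.867) / (1 + 0.978·0.867) = 1.8450/1.8479 = 0.9984.
Δ = 1.8450 − 0.9984 = 0.8466.
(The classical prediction exceeds c; the relativistic result does not.)

Δ = 0.847c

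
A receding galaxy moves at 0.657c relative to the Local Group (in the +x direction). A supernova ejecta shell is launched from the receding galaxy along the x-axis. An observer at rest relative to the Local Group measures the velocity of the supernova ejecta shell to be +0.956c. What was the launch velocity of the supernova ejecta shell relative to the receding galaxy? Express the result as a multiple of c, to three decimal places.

+0.804c

Invert the composition law: u' = (u − v)/(1 − uv/c²).
u' = (0.956 − 0.657) / (1 − (0.956)(0.657)) = 0.2990/0.3719 = 0.8040.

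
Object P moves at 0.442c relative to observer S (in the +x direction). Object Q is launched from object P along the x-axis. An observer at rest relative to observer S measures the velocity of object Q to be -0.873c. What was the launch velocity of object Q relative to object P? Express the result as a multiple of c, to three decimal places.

Invert the composition law: u' = (u − v)/(1 − uv/c²).
u' = (-0.873 − 0.442) / (1 − (-0.873)(0.442)) = -1.3150/1.3859 = -0.9489.

-0.949c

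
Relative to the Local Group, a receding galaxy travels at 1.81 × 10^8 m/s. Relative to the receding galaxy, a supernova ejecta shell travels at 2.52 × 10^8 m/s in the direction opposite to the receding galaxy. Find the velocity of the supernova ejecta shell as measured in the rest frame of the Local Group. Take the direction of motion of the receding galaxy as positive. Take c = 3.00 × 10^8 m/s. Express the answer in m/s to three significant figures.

In units of c (dividing by 3.00 × 10^8 m/s): v = 0.603, u' = -0.840.
u = (u' + v)/(1 + u'v/c²):
u = (-0.840 + 0.603) / (1 + (-0.840)·0.603) = -0.2367/0.4932 = -0.4799
Converting back: u = -0.4799 × 3.00 × 10^8 m/s.

-1.44 × 10^8 m/s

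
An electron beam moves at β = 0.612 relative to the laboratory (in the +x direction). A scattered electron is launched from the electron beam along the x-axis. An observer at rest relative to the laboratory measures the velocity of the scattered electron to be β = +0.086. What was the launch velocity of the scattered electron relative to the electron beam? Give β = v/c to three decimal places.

Invert the composition law: u' = (u − v)/(1 − uv/c²).
u' = (0.086 − 0.612) / (1 − (0.086)(0.612)) = -0.5260/0.9474 = -0.5552.

β = -0.555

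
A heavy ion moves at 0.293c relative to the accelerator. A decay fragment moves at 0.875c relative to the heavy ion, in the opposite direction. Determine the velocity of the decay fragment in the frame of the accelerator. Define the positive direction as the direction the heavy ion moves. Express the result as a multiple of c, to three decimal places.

-0.783c

With v = 0.293 and u' = -0.875 (in units of c),
u = (u' + v)/(1 + u'v/c²):
u = (-0.875 + 0.293) / (1 + (-0.875)·0.293) = -0.5820/0.7436 = -0.7827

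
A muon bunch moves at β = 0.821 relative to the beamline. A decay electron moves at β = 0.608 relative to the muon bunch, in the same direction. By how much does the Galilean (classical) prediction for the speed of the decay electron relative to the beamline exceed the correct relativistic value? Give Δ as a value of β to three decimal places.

Δ = 0.476

Galilean: u_cl = 0.608 + 0.821 = 1.4290.
Relativistic: u_rel = (0.608 + 0.821) / (1 + 0.608·0.821) = 1.4290/1.4992 = 0.9532.
Δ = 1.4290 − 0.9532 = 0.4758.
(The classical prediction exceeds c; the relativistic result does not.)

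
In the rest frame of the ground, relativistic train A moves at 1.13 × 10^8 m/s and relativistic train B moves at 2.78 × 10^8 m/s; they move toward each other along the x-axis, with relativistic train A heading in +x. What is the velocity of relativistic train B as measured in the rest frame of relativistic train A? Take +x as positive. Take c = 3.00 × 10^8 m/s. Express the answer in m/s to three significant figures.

β_A = 0.377, β_B = -0.927 (dividing each by c = 3.00 × 10^8 m/s).
Transform to A's frame with the inverse velocity-addition law: u' = (u − v)/(1 − uv/c²), taking u = β_B and v = β_A.
u' = (-0.927 − 0.377) / (1 − (0.377)(-0.927)) = -1.3033/1.3490 = -0.9661.
u' = -0.9661 × 3.00 × 10^8 m/s.

-2.90 × 10^8 m/s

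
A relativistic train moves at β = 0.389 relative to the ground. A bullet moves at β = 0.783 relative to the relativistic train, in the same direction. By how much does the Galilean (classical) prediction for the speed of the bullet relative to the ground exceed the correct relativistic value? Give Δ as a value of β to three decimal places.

Δ = 0.274

Galilean: u_cl = 0.783 + 0.389 = 1.1720.
Relativistic: u_rel = (0.783 + 0.389) / (1 + 0.783·0.389) = 1.1720/1.3046 = 0.8984.
Δ = 1.1720 − 0.8984 = 0.2736.
(The classical prediction exceeds c; the relativistic result does not.)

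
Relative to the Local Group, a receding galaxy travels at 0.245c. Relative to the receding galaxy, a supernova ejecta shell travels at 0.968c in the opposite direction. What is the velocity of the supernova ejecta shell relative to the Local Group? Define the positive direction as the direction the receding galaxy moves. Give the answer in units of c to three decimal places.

-0.948c

With v = 0.245 and u' = -0.968 (in units of c),
u = (u' + v)/(1 + u'v/c²):
u = (-0.968 + 0.245) / (1 + (-0.968)·0.245) = -0.7230/0.7628 = -0.9478
(Galilean addition would give -0.723c.)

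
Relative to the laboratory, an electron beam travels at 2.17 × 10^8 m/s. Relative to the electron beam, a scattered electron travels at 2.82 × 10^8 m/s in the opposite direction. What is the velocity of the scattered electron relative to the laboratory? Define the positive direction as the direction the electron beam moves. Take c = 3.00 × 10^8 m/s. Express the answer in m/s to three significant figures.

In units of c (dividing by 3.00 × 10^8 m/s): v = 0.723, u' = -0.940.
u = (u' + v)/(1 + u'v/c²):
u = (-0.940 + 0.723) / (1 + (-0.940)·0.723) = -0.2167/0.3201 = -0.6769
(Galilean addition would give -0.217c.)
Converting back: u = -0.6769 × 3.00 × 10^8 m/s.

-2.03 × 10^8 m/s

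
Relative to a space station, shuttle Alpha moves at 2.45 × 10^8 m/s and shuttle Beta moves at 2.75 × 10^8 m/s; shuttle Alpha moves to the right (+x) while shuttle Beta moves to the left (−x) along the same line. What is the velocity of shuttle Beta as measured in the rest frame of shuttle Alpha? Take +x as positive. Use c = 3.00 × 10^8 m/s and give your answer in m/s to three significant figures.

-2.97 × 10^8 m/s

β_A = 0.817, β_B = -0.917 (dividing each by c = 3.00 × 10^8 m/s).
Transform to A's frame with the inverse velocity-addition law: u' = (u − v)/(1 − uv/c²), taking u = β_B and v = β_A.
u' = (-0.917 − 0.817) / (1 − (0.817)(-0.917)) = -1.7333/1.7486 = -0.9913.
u' = -0.9913 × 3.00 × 10^8 m/s.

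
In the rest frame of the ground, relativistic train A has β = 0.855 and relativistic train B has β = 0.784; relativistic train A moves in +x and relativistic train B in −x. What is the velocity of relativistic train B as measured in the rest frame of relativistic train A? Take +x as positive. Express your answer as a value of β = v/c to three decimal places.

β = -0.981

β_A = 0.855, β_B = -0.784.
Transform to A's frame with the inverse velocity-addition law: u' = (u − v)/(1 − uv/c²), taking u = β_B and v = β_A.
u' = (-0.784 − 0.855) / (1 − (0.855)(-0.784)) = -1.6390/1.6703 = -0.9812.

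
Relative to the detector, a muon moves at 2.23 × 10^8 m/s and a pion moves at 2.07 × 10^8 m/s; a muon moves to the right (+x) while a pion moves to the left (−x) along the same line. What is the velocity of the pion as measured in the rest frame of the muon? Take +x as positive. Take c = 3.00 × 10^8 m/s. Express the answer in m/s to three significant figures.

β_A = 0.743, β_B = -0.690 (dividing each by c = 3.00 × 10^8 m/s).
Transform to A's frame with the inverse velocity-addition law: u' = (u − v)/(1 − uv/c²), taking u = β_B and v = β_A.
u' = (-0.690 − 0.743) / (1 − (0.743)(-0.690)) = -1.4333/1.5129 = -0.9474.
u' = -0.9474 × 3.00 × 10^8 m/s.

-2.84 × 10^8 m/s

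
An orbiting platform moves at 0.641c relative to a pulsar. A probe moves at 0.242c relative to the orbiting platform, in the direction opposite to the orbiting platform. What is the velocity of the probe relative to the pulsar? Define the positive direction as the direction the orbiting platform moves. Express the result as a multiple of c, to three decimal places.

+0.472c

With v = 0.641 and u' = -0.242 (in units of c),
u = (u' + v)/(1 + u'v/c²):
u = (-0.242 + 0.641) / (1 + (-0.242)·0.641) = 0.3990/0.8449 = 0.4723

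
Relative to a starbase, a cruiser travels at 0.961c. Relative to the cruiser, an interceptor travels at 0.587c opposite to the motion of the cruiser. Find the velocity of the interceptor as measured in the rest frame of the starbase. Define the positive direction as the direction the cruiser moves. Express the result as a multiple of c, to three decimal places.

+0.858c

With v = 0.961 and u' = -0.587 (in units of c),
u = (u' + v)/(1 + u'v/c²):
u = (-0.587 + 0.961) / (1 + (-0.587)·0.961) = 0.3740/0.4359 = 0.8580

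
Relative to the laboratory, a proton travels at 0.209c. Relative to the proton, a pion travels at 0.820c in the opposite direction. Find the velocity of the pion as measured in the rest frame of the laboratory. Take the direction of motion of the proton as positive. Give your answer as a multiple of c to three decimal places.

-0.737c

With v = 0.209 and u' = -0.820 (in units of c),
u = (u' + v)/(1 + u'v/c²):
u = (-0.820 + 0.209) / (1 + (-0.820)·0.209) = -0.6110/0.8286 = -0.7374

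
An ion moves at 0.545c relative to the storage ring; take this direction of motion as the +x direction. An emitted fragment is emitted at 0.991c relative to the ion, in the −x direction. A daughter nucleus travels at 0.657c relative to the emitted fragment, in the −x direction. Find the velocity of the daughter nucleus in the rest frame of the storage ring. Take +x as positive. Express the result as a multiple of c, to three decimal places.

-0.994c

Apply u = (u' + v)/(1 + u'v/c²) successively, working outward toward the storage ring.
Start: velocity of the ion relative to the storage ring = 0.5450c.
Compose with the emitted fragment (u' = -0.991 in the ion frame): u_1 = (-0.991 + 0.545) / (1 + (-0.991)·0.545) = -0.4460/0.4599 = -0.9698.
Compose with the daughter nucleus (u' = -0.657 in the emitted fragment frame): u_2 = (-0.657 + (-0.970)) / (1 + (-0.657)·(-0.970)) = -1.6268/1.6371 = -0.9937.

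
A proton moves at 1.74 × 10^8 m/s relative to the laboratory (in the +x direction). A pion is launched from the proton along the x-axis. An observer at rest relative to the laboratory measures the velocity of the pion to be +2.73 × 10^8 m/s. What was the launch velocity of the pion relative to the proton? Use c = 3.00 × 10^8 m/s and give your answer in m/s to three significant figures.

v = 0.580c, u = 0.910c.
Invert the composition law: u' = (u − v)/(1 − uv/c²).
u' = (0.910 − 0.580) / (1 − (0.910)(0.580)) = 0.3300/0.4722 = 0.6989.
u' = 0.6989 × 3.00 × 10^8 m/s.

+2.10 × 10^8 m/s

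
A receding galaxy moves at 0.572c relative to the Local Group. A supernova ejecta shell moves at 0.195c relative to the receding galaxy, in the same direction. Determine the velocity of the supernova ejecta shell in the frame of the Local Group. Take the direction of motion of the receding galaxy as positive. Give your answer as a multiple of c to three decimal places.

0.690c

With v = 0.572 and u' = 0.195 (in units of c),
u = (u' + v)/(1 + u'v/c²):
u = (0.195 + 0.572) / (1 + 0.195·0.572) = 0.7670/1.1115 = 0.6900
(Galilean addition would give +0.767c.)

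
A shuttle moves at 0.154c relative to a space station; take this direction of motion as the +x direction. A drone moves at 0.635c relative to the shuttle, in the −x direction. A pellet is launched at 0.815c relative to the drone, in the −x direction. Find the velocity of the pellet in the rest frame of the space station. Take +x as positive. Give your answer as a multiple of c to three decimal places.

Apply u = (u' + v)/(1 + u'v/c²) successively, working outward toward the space station.
Start: velocity of the shuttle relative to the space station = 0.1540c.
Compose with the drone (u' = -0.635 in the shuttle frame): u_1 = (-0.635 + 0.154) / (1 + (-0.635)·0.154) = -0.4810/0.9022 = -0.5331.
Compose with the pellet (u' = -0.815 in the drone frame): u_2 = (-0.815 + (-0.533)) / (1 + (-0.815)·(-0.533)) = -1.3481/1.4345 = -0.9398.

-0.940c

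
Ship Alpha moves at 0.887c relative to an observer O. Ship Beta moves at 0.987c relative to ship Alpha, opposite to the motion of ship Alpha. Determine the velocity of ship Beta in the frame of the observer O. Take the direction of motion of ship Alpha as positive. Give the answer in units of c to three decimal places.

-0.803c

With v = 0.887 and u' = -0.987 (in units of c),
u = (u' + v)/(1 + u'v/c²):
u = (-0.987 + 0.887) / (1 + (-0.987)·0.887) = -0.1000/0.1245 = -0.8030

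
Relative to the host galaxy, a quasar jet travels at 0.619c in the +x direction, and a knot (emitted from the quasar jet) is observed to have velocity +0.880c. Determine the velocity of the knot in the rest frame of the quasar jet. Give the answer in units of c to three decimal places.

+0.573c

Invert the composition law: u' = (u − v)/(1 − uv/c²).
u' = (0.880 − 0.619) / (1 − (0.880)(0.619)) = 0.2610/0.4553 = 0.5733.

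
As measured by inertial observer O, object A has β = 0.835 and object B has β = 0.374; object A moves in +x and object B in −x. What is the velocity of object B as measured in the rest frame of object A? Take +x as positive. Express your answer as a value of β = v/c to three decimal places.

β_A = 0.835, β_B = -0.374.
Transform to A's frame with the inverse velocity-addition law: u' = (u − v)/(1 − uv/c²), taking u = β_B and v = β_A.
u' = (-0.374 − 0.835) / (1 − (0.835)(-0.374)) = -1.2090/1.3123 = -0.9213.

β = -0.921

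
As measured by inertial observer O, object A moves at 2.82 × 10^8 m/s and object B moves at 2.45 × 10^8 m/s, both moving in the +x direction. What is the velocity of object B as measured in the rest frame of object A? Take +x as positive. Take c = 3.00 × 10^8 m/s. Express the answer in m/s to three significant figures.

β_A = 0.940, β_B = 0.817 (dividing each by c = 3.00 × 10^8 m/s).
Transform to A's frame with the inverse velocity-addition law: u' = (u − v)/(1 − uv/c²), taking u = β_B and v = β_A.
u' = (0.817 − 0.940) / (1 − (0.940)(0.817)) = -0.1233/0.2323 = -0.5308.
u' = -0.5308 × 3.00 × 10^8 m/s.

-1.59 × 10^8 m/s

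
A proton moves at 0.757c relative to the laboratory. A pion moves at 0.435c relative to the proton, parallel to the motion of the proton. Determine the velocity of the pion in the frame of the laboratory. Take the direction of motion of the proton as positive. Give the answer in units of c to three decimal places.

0.897c

With v = 0.757 and u' = 0.435 (in units of c),
u = (u' + v)/(1 + u'v/c²):
u = (0.435 + 0.757) / (1 + 0.435·0.757) = 1.1920/1.3293 = 0.8967
(Galilean addition would give +1.192c, exceeding c.)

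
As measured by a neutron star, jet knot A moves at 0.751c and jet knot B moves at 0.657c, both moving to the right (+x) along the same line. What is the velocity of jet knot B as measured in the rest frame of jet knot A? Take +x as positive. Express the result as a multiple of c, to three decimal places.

β_A = 0.751, β_B = 0.657.
Transform to A's frame with the inverse velocity-addition law: u' = (u − v)/(1 − uv/c²), taking u = β_B and v = β_A.
u' = (0.657 − 0.751) / (1 − (0.751)(0.657)) = -0.0940/0.5066 = -0.1856.

-0.186c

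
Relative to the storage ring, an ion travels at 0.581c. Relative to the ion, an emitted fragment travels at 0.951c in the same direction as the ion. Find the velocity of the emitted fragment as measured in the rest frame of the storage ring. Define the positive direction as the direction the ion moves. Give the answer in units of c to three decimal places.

0.987c

With v = 0.581 and u' = 0.951 (in units of c),
u = (u' + v)/(1 + u'v/c²):
u = (0.951 + 0.581) / (1 + 0.951·0.581) = 1.5320/1.5525 = 0.9868
(Galilean addition would give +1.532c, exceeding c.)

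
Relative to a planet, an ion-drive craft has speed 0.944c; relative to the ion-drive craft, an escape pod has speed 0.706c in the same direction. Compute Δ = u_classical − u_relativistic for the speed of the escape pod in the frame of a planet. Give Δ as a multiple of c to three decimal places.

Δ = 0.660c

Galilean: u_cl = 0.706 + 0.944 = 1.6500.
Relativistic: u_rel = (0.706 + 0.944) / (1 + 0.706·0.944) = 1.6500/1.6665 = 0.9901.
Δ = 1.6500 − 0.9901 = 0.6599.
(The classical prediction exceeds c; the relativistic result does not.)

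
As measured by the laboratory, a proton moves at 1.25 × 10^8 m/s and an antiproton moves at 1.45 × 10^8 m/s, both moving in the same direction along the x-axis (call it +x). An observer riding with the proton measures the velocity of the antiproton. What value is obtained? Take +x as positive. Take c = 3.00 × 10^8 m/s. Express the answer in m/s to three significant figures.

β_A = 0.417, β_B = 0.483 (dividing each by c = 3.00 × 10^8 m/s).
Transform to A's frame with the inverse velocity-addition law: u' = (u − v)/(1 − uv/c²), taking u = β_B and v = β_A.
u' = (0.483 − 0.417) / (1 − (0.417)(0.483)) = 0.0667/0.7986 = 0.0835.
u' = 0.0835 × 3.00 × 10^8 m/s.

+2.50 × 10^7 m/s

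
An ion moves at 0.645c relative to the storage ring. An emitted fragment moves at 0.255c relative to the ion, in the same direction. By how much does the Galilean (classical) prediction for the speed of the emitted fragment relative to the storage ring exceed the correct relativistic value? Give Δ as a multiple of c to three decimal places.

Δ = 0.127c

Galilean: u_cl = 0.255 + 0.645 = 0.9000.
Relativistic: u_rel = (0.255 + 0.645) / (1 + 0.255·0.645) = 0.9000/1.1645 = 0.7729.
Δ = 0.9000 − 0.7729 = 0.1271.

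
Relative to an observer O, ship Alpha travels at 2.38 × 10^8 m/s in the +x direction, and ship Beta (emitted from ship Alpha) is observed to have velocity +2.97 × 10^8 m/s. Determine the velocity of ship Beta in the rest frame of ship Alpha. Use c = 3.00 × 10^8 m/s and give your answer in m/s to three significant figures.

v = 0.793c, u = 0.990c.
Invert the composition law: u' = (u − v)/(1 − uv/c²).
u' = (0.990 − 0.793) / (1 − (0.990)(0.793)) = 0.1967/0.2146 = 0.9164.
u' = 0.9164 × 3.00 × 10^8 m/s.

+2.75 × 10^8 m/s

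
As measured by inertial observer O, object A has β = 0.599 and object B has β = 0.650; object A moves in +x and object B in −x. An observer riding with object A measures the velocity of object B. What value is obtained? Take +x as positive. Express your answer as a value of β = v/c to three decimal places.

β_A = 0.599, β_B = -0.650.
Transform to A's frame with the inverse velocity-addition law: u' = (u − v)/(1 − uv/c²), taking u = β_B and v = β_A.
u' = (-0.650 − 0.599) / (1 − (0.599)(-0.650)) = -1.2490/1.3894 = -0.8990.

β = -0.899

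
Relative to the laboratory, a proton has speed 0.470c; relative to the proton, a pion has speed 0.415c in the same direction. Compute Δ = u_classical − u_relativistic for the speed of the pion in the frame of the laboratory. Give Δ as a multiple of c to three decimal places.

Δ = 0.144c

Galilean: u_cl = 0.415 + 0.470 = 0.8850.
Relativistic: u_rel = (0.415 + 0.470) / (1 + 0.415·0.470) = 0.8850/1.1950 = 0.7406.
Δ = 0.8850 − 0.7406 = 0.1444.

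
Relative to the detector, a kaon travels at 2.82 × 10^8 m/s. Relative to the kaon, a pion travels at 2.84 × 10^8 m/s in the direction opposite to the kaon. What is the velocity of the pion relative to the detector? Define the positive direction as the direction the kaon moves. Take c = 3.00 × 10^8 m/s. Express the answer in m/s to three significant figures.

In units of c (dividing by 3.00 × 10^8 m/s): v = 0.940, u' = -0.947.
u = (u' + v)/(1 + u'v/c²):
u = (-0.947 + 0.940) / (1 + (-0.947)·0.940) = -0.0067/0.1101 = -0.0605
(Galilean addition would give -0.007c.)
Converting back: u = -0.0605 × 3.00 × 10^8 m/s.

-1.82 × 10^7 m/s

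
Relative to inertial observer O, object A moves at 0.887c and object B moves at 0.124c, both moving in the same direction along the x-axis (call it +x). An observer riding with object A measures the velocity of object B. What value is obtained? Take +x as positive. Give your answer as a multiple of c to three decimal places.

-0.857c

β_A = 0.887, β_B = 0.124.
Transform to A's frame with the inverse velocity-addition law: u' = (u − v)/(1 − uv/c²), taking u = β_B and v = β_A.
u' = (0.124 − 0.887) / (1 − (0.887)(0.124)) = -0.7630/0.8900 = -0.8573.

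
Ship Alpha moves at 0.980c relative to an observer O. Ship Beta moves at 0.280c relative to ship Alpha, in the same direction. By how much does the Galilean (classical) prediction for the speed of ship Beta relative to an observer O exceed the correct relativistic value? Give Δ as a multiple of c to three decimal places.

Δ = 0.271c

Galilean: u_cl = 0.280 + 0.980 = 1.2600.
Relativistic: u_rel = (0.280 + 0.980) / (1 + 0.280·0.980) = 1.2600/1.2744 = 0.9887.
Δ = 1.2600 − 0.9887 = 0.2713.
(The classical prediction exceeds c; the relativistic result does not.)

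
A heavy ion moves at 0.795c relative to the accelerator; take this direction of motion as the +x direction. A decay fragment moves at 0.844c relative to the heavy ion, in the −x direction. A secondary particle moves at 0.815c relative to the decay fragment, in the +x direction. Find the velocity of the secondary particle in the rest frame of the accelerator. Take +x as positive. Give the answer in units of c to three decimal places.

Apply u = (u' + v)/(1 + u'v/c²) successively, working outward toward the accelerator.
Start: velocity of the heavy ion relative to the accelerator = 0.7950c.
Compose with the decay fragment (u' = -0.844 in the heavy ion frame): u_1 = (-0.844 + 0.795) / (1 + (-0.844)·0.795) = -0.0490/0.3290 = -0.1489.
Compose with the secondary particle (u' = 0.815 in the decay fragment frame): u_2 = (0.815 + (-0.149)) / (1 + 0.815·(-0.149)) = 0.6661/0.8786 = 0.7581.

+0.758c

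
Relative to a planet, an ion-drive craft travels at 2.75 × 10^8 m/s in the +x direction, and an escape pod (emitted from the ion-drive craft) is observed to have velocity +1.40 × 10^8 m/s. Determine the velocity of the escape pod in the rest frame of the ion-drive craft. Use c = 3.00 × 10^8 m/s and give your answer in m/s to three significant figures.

-2.36 × 10^8 m/s

v = 0.917c, u = 0.467c.
Invert the composition law: u' = (u − v)/(1 − uv/c²).
u' = (0.467 − 0.917) / (1 − (0.467)(0.917)) = -0.4500/0.5722 = -0.7864.
u' = -0.7864 × 3.00 × 10^8 m/s.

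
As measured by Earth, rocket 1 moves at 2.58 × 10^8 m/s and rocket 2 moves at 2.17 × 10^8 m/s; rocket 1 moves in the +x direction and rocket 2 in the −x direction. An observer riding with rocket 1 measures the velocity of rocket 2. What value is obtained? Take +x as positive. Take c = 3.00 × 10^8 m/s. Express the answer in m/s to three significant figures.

-2.93 × 10^8 m/s

β_A = 0.860, β_B = -0.723 (dividing each by c = 3.00 × 10^8 m/s).
Transform to A's frame with the inverse velocity-addition law: u' = (u − v)/(1 − uv/c²), taking u = β_B and v = β_A.
u' = (-0.723 − 0.860) / (1 − (0.860)(-0.723)) = -1.5833/1.6221 = -0.9761.
u' = -0.9761 × 3.00 × 10^8 m/s.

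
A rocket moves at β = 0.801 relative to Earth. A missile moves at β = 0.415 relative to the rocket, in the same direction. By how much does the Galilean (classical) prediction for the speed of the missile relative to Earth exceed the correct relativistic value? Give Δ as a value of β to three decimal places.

Galilean: u_cl = 0.415 + 0.801 = 1.2160.
Relativistic: u_rel = (0.415 + 0.801) / (1 + 0.415·0.801) = 1.2160/1.3324 = 0.9126.
Δ = 1.2160 − 0.9126 = 0.3034.
(The classical prediction exceeds c; the relativistic result does not.)

Δ = 0.303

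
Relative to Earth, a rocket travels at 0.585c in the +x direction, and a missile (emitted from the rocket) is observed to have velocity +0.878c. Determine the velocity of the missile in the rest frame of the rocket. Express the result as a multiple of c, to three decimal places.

Invert the composition law: u' = (u − v)/(1 − uv/c²).
u' = (0.878 − 0.585) / (1 − (0.878)(0.585)) = 0.2930/0.4864 = 0.6024.

+0.602c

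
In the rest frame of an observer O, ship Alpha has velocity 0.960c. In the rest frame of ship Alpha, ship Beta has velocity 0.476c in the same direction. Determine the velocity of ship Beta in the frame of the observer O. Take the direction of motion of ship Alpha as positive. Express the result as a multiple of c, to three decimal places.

With v = 0.960 and u' = 0.476 (in units of c),
u = (u' + v)/(1 + u'v/c²):
u = (0.476 + 0.960) / (1 + 0.476·0.960) = 1.4360/1.4570 = 0.9856
(Galilean addition would give +1.436c, exceeding c.)

0.986c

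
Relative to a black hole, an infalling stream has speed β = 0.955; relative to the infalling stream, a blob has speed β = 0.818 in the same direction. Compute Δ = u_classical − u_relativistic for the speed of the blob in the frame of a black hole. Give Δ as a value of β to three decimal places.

Galilean: u_cl = 0.818 + 0.955 = 1.7730.
Relativistic: u_rel = (0.818 + 0.955) / (1 + 0.818·0.955) = 1.7730/1.7812 = 0.9954.
Δ = 1.7730 − 0.9954 = 0.7776.
(The classical prediction exceeds c; the relativistic result does not.)

Δ = 0.778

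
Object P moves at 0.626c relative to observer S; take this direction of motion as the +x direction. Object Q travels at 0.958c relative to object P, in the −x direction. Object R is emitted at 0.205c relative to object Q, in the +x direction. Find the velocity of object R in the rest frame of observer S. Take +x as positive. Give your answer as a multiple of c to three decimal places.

Apply u = (u' + v)/(1 + u'v/c²) successively, working outward toward observer S.
Start: velocity of object P relative to observer S = 0.6260c.
Compose with object Q (u' = -0.958 in object P frame): u_1 = (-0.958 + 0.626) / (1 + (-0.958)·0.626) = -0.3320/0.4003 = -0.8294.
Compose with object R (u' = 0.205 in object Q frame): u_2 = (0.205 + (-0.829)) / (1 + 0.205·(-0.829)) = -0.6244/0.8300 = -0.7523.

-0.752c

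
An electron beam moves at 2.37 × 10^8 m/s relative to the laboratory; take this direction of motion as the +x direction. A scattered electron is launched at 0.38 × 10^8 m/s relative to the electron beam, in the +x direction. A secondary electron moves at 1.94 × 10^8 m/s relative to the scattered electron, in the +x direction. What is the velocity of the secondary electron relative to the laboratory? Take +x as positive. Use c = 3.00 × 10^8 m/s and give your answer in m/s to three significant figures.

Apply u = (u' + v)/(1 + u'v/c²) successively, working outward toward the laboratory.
(Dividing each given speed by c = 3.00 × 10^8 m/s to work in units of c.)
Start: velocity of the electron beam relative to the laboratory = 0.7900c.
Compose with the scattered electron (u' = 0.127 in the electron beam frame): u_1 = (0.127 + 0.790) / (1 + 0.127·0.790) = 0.9167/1.1001 = 0.8333.
Compose with the secondary electron (u' = 0.647 in the scattered electron frame): u_2 = (0.647 + 0.833) / (1 + 0.647·0.833) = 1.4799/1.5389 = 0.9617.
So u = 0.9617 × 3.00 × 10^8 m/s.

2.89 × 10^8 m/s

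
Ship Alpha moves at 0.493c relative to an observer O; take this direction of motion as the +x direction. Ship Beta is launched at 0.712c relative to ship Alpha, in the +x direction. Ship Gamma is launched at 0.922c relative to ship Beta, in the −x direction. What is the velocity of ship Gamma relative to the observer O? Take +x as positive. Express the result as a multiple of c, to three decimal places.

Apply u = (u' + v)/(1 + u'v/c²) successively, working outward toward the observer O.
Start: velocity of ship Alpha relative to the observer O = 0.4930c.
Compose with ship Beta (u' = 0.712 in ship Alpha frame): u_1 = (0.712 + 0.493) / (1 + 0.712·0.493) = 1.2050/1.3510 = 0.8919.
Compose with ship Gamma (u' = -0.922 in ship Beta frame): u_2 = (-0.922 + 0.892) / (1 + (-0.922)·0.892) = -0.0301/0.1776 = -0.1693.

-0.169c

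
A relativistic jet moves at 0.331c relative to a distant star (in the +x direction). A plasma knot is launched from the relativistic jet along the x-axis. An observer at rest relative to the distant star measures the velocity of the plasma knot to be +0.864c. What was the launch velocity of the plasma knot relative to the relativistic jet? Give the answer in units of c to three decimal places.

Invert the composition law: u' = (u − v)/(1 − uv/c²).
u' = (0.864 − 0.331) / (1 − (0.864)(0.331)) = 0.5330/0.7140 = 0.7465.

+0.746c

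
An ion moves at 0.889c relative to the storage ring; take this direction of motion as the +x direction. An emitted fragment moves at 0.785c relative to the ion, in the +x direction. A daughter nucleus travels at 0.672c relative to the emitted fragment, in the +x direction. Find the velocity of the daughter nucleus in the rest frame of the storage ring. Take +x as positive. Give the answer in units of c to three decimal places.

Apply u = (u' + v)/(1 + u'v/c²) successively, working outward toward the storage ring.
Start: velocity of the ion relative to the storage ring = 0.8890c.
Compose with the emitted fragment (u' = 0.785 in the ion frame): u_1 = (0.785 + 0.889) / (1 + 0.785·0.889) = 1.6740/1.6979 = 0.9859.
Compose with the daughter nucleus (u' = 0.672 in the emitted fragment frame): u_2 = (0.672 + 0.986) / (1 + 0.672·0.986) = 1.6579/1.6626 = 0.9972.

0.997c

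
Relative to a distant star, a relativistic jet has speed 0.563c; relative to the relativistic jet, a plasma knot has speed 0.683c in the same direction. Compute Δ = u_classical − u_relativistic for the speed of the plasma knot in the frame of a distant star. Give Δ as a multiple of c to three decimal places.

Galilean: u_cl = 0.683 + 0.563 = 1.2460.
Relativistic: u_rel = (0.683 + 0.563) / (1 + 0.683·0.563) = 1.2460/1.3845 = 0.8999.
Δ = 1.2460 − 0.8999 = 0.3461.
(The classical prediction exceeds c; the relativistic result does not.)

Δ = 0.346c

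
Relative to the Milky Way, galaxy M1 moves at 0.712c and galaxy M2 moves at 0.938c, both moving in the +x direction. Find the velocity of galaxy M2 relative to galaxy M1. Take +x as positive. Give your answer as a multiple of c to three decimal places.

β_A = 0.712, β_B = 0.938.
Transform to A's frame with the inverse velocity-addition law: u' = (u − v)/(1 − uv/c²), taking u = β_B and v = β_A.
u' = (0.938 − 0.712) / (1 − (0.712)(0.938)) = 0.2260/0.3321 = 0.6804.

+0.680c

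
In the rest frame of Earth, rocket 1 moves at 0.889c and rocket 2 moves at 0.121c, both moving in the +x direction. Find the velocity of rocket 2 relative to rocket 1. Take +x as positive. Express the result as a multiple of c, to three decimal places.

-0.861c

β_A = 0.889, β_B = 0.121.
Transform to A's frame with the inverse velocity-addition law: u' = (u − v)/(1 − uv/c²), taking u = β_B and v = β_A.
u' = (0.121 − 0.889) / (1 − (0.889)(0.121)) = -0.7680/0.8924 = -0.8606.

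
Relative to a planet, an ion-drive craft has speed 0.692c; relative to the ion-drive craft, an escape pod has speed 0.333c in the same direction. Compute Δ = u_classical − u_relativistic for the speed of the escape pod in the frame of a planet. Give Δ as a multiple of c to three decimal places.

Δ = 0.192c

Galilean: u_cl = 0.333 + 0.692 = 1.0250.
Relativistic: u_rel = (0.333 + 0.692) / (1 + 0.333·0.692) = 1.0250/1.2304 = 0.8330.
Δ = 1.0250 − 0.8330 = 0.1920.
(The classical prediction exceeds c; the relativistic result does not.)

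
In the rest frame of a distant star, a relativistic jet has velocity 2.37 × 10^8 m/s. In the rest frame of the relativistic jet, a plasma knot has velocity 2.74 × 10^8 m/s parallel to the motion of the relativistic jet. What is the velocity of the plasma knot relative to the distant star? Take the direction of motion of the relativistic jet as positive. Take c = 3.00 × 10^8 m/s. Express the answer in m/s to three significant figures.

2.97 × 10^8 m/s

In units of c (dividing by 3.00 × 10^8 m/s): v = 0.790, u' = 0.913.
u = (u' + v)/(1 + u'v/c²):
u = (0.913 + 0.790) / (1 + 0.913·0.790) = 1.7033/1.7215 = 0.9894
(Galilean addition would give +1.703c, exceeding c.)
Converting back: u = 0.9894 × 3.00 × 10^8 m/s.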